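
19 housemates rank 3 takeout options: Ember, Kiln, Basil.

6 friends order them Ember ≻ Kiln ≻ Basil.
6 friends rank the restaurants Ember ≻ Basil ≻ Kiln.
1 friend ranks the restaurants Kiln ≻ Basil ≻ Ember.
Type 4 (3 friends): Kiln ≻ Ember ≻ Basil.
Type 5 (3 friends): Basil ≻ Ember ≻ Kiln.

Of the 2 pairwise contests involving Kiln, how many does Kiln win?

Kiln against each rival (19 friends):
Kiln vs Ember: 4 to 15, Ember.
Kiln vs Basil: Kiln, 10–9.
Kiln beats Basil; loses to Ember — 1 pairwise win.

1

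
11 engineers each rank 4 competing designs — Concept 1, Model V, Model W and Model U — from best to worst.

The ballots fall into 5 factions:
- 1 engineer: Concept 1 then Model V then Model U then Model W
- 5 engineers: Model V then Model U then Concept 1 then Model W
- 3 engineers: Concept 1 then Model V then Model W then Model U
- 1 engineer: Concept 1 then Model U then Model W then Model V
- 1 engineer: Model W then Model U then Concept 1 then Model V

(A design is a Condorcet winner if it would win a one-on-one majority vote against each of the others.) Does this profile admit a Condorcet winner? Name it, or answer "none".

none

Check each pair by majority over 11 ballots:
Concept 1 vs Model V: 6 to 5, Concept 1.
Concept 1 vs Model W: 1+5+3+1 = 10 for Concept 1, 1 for Model W — Concept 1 by 10–1.
Concept 1 vs Model U: 5 to 6, Model U.
Model V vs Model W: Model V preferred on 1+5+3 = 9 ballots; Model V wins 9–2.
Model V vs Model U: Model V is ranked higher on 1+5+3 = 9 ballots, Model U on 2. Model V wins 9–2.
Model W vs Model U: Model W preferred on 3+1 = 4 ballots; Model U wins 7–4.
Every design loses at least once (Concept 1 loses to Model U; Model V loses to Concept 1; Model W loses to Concept 1; Model U loses to Model V). The majority relation contains the cycle Concept 1 > Model V > Model U > Concept 1, so there is no Condorcet winner.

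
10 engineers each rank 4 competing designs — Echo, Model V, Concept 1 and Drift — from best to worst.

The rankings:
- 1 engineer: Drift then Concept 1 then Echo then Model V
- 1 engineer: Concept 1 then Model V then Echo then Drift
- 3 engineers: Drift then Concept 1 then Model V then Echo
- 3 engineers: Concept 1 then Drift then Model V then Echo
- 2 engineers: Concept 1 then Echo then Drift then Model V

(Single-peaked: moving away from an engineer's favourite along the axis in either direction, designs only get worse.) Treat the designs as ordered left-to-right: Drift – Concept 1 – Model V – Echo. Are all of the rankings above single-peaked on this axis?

Axis positions: Drift=1, Concept 1=2, Model V=3, Echo=4.
Cluster 1: ranking walks positions 1-2-4-3; Echo is ranked above Model V even though Model V lies between Echo and the peak Drift on the axis — preferences dip and rise again. Not single-peaked.
Cluster 2 (peak Concept 1 at position 2): ranking walks positions 2-3-4-1, expanding outward from the peak — single-peaked.
Cluster 3 (peak Drift at position 1): ranking walks positions 1-2-3-4, expanding outward from the peak — single-peaked.
Cluster 4 (peak Concept 1 at position 2): ranking walks positions 2-1-3-4, expanding outward from the peak — single-peaked.
Cluster 5: ranking walks positions 2-4-1-3; Echo is ranked above Model V even though Model V lies between Echo and the peak Concept 1 on the axis — preferences dip and rise again. Not single-peaked.
Cluster 1 violates single-peakedness, so the profile is not single-peaked on this axis.

no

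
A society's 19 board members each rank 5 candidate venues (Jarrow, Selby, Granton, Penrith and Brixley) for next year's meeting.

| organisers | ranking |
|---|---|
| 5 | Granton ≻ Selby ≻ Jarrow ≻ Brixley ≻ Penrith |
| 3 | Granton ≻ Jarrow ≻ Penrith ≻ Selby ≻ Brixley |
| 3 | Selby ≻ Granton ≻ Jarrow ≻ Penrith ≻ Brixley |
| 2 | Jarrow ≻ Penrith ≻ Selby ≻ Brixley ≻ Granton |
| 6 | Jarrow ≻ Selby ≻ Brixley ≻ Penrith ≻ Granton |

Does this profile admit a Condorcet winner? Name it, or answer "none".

Pairwise majorities:
Jarrow vs Selby: Jarrow is ranked higher on 3+2+6 = 11 ballots, Selby on 8. Jarrow wins 11–8.
Jarrow vs Granton: 8 to 11, Granton.
Jarrow vs Penrith: Jarrow, 19–0.
Jarrow vs Brixley: Jarrow, 19–0.
Selby vs Granton: 3+2+6 = 11 for Selby, 8 for Granton — Selby by 11–8.
Selby vs Penrith: Selby is ranked higher on 5+3+6 = 14 ballots, Penrith on 5. Selby wins 14–5.
Selby vs Brixley: 5+3+3+2+6 = 19 for Selby, 0 for Brixley — Selby by 19–0.
Granton vs Penrith: Granton wins 11–8.
Granton vs Brixley: Granton, 11–8.
Penrith vs Brixley: Brixley, 11–8.
No city is unbeaten: Jarrow loses to Granton; Selby loses to Jarrow; Granton loses to Selby; Penrith loses to Jarrow; Brixley loses to Jarrow. In particular Jarrow beats Selby beats Granton beats Jarrow is a majority cycle — no Condorcet winner exists.

none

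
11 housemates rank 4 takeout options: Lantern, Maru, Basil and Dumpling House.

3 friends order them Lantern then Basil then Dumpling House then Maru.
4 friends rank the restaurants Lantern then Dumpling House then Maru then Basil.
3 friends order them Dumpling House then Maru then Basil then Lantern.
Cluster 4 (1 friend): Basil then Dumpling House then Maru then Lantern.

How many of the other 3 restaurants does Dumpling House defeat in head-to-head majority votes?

Dumpling House against each rival (11 friends):
Dumpling House vs Lantern: Lantern wins 7–4.
Dumpling House vs Maru: Dumpling House wins 11–0.
Dumpling House–Basil: Dumpling House 7–4.
Dumpling House beats Maru, Basil; loses to Lantern — 2 pairwise wins.

2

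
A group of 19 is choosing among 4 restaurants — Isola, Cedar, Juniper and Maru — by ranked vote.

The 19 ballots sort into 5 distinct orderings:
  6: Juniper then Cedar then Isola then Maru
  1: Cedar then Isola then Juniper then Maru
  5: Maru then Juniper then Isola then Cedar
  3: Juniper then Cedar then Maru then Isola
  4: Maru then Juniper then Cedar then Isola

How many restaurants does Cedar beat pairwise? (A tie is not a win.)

2

Cedar against each rival (19 friends):
Cedar vs Isola: 14 to 5, Cedar.
Cedar vs Juniper: Cedar is ranked higher on 1 ballot, Juniper on 18. Juniper wins 18–1.
Cedar vs Maru: Cedar, 10–9.
Cedar beats Isola, Maru; loses to Juniper — 2 pairwise wins.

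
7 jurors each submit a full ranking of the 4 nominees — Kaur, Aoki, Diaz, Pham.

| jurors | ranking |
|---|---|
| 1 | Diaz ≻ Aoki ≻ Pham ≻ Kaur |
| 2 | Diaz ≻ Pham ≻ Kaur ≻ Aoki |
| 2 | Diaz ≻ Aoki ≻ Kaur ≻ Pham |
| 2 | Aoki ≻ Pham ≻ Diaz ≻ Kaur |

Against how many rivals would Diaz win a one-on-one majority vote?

3

Diaz against each rival (7 jurors):
Diaz vs Kaur: 1+2+2+2 = 7 for Diaz, 0 for Kaur — Diaz by 7–0.
Diaz vs Aoki: Diaz preferred on 1+2+2 = 5 ballots; Diaz wins 5–2.
Diaz vs Pham: 1+2+2 = 5 for Diaz, 2 for Pham — Diaz by 5–2.
Diaz beats Kaur, Aoki, Pham — 3 pairwise wins.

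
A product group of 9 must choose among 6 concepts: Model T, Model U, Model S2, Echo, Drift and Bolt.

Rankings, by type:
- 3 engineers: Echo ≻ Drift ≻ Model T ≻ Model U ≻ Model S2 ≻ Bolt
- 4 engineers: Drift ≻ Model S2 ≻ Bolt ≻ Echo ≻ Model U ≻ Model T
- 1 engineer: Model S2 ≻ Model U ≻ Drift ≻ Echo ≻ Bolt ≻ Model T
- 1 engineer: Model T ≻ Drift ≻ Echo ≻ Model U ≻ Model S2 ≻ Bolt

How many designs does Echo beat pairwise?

3

Echo against each rival (9 engineers):
Echo vs Model T: Echo, 8–1.
Echo vs Model U: Echo wins 8–1.
Echo vs Model S2: 3+1 = 4 for Echo, 5 for Model S2 — Model S2 by 5–4.
Echo vs Drift: Drift, 6–3.
Echo vs Bolt: Echo wins 5–4.
Echo beats Model T, Model U, Bolt; loses to Model S2, Drift — 3 pairwise wins.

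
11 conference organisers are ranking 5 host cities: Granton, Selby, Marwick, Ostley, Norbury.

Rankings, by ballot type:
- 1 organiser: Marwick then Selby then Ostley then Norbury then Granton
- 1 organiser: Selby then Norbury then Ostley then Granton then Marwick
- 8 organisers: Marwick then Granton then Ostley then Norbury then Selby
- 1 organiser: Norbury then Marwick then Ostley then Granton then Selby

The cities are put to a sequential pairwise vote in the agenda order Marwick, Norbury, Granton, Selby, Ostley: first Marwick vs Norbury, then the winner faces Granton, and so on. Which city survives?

Marwick

Round 1: Marwick vs Norbury — 9–2, Marwick advances.
Round 2: Marwick vs Granton — 10–1, Marwick advances.
Round 3: Marwick vs Selby — 10–1, Marwick advances.
Round 4: Marwick vs Ostley — 10–1, Marwick advances.
Marwick survives the agenda.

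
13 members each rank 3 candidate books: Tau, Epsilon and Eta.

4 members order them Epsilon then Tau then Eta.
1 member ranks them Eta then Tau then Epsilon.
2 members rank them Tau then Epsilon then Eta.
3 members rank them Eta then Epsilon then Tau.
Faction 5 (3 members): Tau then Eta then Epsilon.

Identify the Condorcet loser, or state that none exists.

none

Head-to-head results (13 members):
Tau vs Epsilon: 1+2+3 = 6 for Tau, 7 for Epsilon — Epsilon by 7–6.
Tau–Eta: Tau 9–4.
Epsilon vs Eta: Eta, 7–6.
Each book has at least one pairwise win (Tau beats Eta; Epsilon beats Tau; Eta beats Epsilon) — no Condorcet loser.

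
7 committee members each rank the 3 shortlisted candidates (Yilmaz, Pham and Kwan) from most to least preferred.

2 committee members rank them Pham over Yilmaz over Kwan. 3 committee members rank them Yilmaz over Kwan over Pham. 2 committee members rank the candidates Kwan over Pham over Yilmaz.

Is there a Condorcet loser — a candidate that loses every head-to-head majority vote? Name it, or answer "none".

Head-to-head results (7 committee members):
Yilmaz vs Pham: 3 for Yilmaz, 4 for Pham — Pham by 4–3.
Yilmaz vs Kwan: Yilmaz preferred on 2+3 = 5 ballots; Yilmaz wins 5–2.
Pham vs Kwan: Pham preferred on 2 ballots; Kwan wins 5–2.
Each candidate has at least one pairwise win (Yilmaz beats Kwan; Pham beats Yilmaz; Kwan beats Pham) — no Condorcet loser.

none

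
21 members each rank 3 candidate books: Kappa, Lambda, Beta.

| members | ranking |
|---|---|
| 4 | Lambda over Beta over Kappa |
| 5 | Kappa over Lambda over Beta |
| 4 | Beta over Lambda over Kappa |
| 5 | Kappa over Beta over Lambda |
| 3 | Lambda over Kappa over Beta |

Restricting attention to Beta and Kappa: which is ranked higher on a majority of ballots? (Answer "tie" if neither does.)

Ballots ranking Beta above Kappa: 4 + 4 = 8.
Ballots ranking Kappa above Beta: 21 − 8 = 13.
Kappa wins the head-to-head 13–8.

Kappa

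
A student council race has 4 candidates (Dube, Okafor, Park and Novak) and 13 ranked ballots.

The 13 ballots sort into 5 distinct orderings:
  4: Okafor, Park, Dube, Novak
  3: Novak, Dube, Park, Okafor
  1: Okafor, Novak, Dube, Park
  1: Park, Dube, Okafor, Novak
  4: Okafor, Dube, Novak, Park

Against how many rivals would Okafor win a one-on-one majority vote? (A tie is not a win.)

3

Okafor against each rival (13 voters):
Okafor vs Dube: Okafor preferred on 4+1+4 = 9 ballots; Okafor wins 9–4.
Okafor vs Park: Okafor, 9–4.
Okafor–Novak: Okafor 10–3.
Okafor beats Dube, Park, Novak — 3 pairwise wins.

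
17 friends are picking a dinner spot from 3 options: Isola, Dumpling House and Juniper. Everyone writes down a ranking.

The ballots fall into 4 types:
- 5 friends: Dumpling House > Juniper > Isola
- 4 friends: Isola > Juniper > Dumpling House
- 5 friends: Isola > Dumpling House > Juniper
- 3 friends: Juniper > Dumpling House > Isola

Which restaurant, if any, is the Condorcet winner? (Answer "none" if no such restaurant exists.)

Isola

Head-to-head results (17 friends):
Isola vs Dumpling House: Isola is ranked higher on 4+5 = 9 ballots, Dumpling House on 8. Isola wins 9–8.
Isola vs Juniper: 4+5 = 9 for Isola, 8 for Juniper — Isola by 9–8.
Dumpling House vs Juniper: 10 to 7, Dumpling House.
Only Isola has no losses; Isola is the Condorcet winner.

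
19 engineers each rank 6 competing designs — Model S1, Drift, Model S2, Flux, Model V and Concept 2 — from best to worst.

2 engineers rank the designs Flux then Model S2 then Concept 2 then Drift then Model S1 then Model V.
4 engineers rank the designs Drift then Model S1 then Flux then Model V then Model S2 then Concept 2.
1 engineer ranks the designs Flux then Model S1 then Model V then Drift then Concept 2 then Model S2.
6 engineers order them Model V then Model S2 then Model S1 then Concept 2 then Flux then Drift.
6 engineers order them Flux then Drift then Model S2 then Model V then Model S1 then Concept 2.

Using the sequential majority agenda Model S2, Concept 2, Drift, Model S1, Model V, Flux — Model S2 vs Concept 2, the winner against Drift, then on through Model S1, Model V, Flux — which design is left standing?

Round 1: Model S2 vs Concept 2 — 18–1, Model S2 advances.
Round 2: Model S2 vs Drift — 8–11, Drift advances.
Round 3: Drift vs Model S1 — 12–7, Drift advances.
Round 4: Drift vs Model V — 12–7, Drift advances.
Round 5: Drift vs Flux — 4–15, Flux advances.
The agenda winner is Flux.

Flux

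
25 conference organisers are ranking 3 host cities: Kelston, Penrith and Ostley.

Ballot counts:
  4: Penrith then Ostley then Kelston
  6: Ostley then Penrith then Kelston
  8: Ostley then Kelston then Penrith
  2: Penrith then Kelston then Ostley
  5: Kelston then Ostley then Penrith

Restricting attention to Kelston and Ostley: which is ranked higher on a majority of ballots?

Ostley

Ballots ranking Kelston above Ostley: 2 + 5 = 7.
Ballots ranking Ostley above Kelston: 25 − 7 = 18.
Ostley wins the head-to-head 18–7.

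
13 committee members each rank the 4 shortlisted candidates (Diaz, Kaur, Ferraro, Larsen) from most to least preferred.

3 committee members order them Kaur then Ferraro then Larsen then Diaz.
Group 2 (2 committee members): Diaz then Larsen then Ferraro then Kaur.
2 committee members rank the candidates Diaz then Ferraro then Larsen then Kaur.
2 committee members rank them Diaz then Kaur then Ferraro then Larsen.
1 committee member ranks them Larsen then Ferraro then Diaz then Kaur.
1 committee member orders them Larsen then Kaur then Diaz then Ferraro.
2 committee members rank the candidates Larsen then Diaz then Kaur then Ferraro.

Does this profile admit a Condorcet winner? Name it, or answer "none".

Check each pair by majority over 13 ballots:
Diaz vs Kaur: 2+2+2+1+2 = 9 for Diaz, 4 for Kaur — Diaz by 9–4.
Diaz vs Ferraro: 2+2+2+1+2 = 9 for Diaz, 4 for Ferraro — Diaz by 9–4.
Diaz vs Larsen: Larsen, 7–6.
Kaur vs Ferraro: Kaur, 8–5.
Kaur vs Larsen: 3+2 = 5 for Kaur, 8 for Larsen — Larsen by 8–5.
Ferraro vs Larsen: Ferraro preferred on 3+2+2 = 7 ballots; Ferraro wins 7–6.
Every candidate loses at least once (Diaz loses to Larsen; Kaur loses to Diaz; Ferraro loses to Diaz; Larsen loses to Ferraro). The majority relation contains the cycle Diaz > Ferraro > Larsen > Diaz, so there is no Condorcet winner.

none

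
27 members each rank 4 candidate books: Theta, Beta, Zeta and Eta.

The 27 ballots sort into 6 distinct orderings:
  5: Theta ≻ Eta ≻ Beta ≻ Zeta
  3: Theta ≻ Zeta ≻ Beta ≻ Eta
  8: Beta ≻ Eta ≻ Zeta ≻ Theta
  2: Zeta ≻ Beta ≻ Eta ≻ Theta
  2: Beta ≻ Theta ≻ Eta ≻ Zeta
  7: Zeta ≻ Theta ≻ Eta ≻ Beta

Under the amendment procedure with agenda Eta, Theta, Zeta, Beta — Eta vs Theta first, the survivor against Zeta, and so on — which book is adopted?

Beta

Round 1: Eta vs Theta — 10–17, Theta advances.
Round 2: Theta vs Zeta — 10–17, Zeta advances.
Round 3: Zeta vs Beta — 12–15, Beta advances.
The agenda winner is Beta.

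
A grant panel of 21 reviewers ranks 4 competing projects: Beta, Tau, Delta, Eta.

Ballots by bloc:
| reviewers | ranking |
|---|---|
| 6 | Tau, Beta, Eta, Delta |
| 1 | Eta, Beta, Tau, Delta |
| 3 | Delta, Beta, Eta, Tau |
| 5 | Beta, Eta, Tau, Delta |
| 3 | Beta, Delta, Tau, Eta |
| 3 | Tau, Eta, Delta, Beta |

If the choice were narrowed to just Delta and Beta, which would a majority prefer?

Ballots ranking Delta above Beta: 3 + 3 = 6.
Ballots ranking Beta above Delta: 21 − 6 = 15.
Beta wins the head-to-head 15–6.

Beta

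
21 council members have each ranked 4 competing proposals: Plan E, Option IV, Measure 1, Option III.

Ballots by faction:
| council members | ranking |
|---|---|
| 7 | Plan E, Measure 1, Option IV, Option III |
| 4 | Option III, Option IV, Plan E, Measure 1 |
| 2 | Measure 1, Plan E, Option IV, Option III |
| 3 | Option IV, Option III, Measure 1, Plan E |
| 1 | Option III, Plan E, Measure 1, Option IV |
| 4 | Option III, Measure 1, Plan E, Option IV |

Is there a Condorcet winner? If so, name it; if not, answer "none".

none

Pairwise majorities:
Plan E vs Option IV: 14 to 7, Plan E.
Plan E vs Measure 1: 12 to 9, Plan E.
Plan E vs Option III: Option III wins 12–9.
Option IV vs Measure 1: 7 to 14, Measure 1.
Option IV vs Option III: Option IV wins 12–9.
Measure 1 vs Option III: Option III, 12–9.
No option is unbeaten: Plan E loses to Option III; Option IV loses to Plan E; Measure 1 loses to Plan E; Option III loses to Option IV. In particular Plan E > Option IV > Option III > Plan E is a majority cycle — no Condorcet winner exists.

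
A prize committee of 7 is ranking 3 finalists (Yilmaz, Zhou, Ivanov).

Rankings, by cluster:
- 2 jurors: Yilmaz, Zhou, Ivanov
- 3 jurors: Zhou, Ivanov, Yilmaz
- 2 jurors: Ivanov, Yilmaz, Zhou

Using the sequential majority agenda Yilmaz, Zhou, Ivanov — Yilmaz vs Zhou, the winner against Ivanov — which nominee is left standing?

Ivanov

Round 1: Yilmaz vs Zhou — 4–3, Yilmaz advances.
Round 2: Yilmaz vs Ivanov — 2–5, Ivanov advances.
Ivanov survives the agenda.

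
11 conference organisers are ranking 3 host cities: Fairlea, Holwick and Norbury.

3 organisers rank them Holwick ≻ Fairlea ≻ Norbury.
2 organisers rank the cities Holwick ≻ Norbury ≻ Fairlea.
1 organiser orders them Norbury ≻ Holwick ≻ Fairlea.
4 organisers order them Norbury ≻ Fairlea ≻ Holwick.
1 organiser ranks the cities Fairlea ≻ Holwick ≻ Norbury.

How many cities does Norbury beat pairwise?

1

Norbury against each rival (11 organisers):
Norbury vs Fairlea: Norbury is ranked higher on 2+1+4 = 7 ballots, Fairlea on 4. Norbury wins 7–4.
Norbury–Holwick: Holwick 6–5.
Norbury beats Fairlea; loses to Holwick — 1 pairwise win.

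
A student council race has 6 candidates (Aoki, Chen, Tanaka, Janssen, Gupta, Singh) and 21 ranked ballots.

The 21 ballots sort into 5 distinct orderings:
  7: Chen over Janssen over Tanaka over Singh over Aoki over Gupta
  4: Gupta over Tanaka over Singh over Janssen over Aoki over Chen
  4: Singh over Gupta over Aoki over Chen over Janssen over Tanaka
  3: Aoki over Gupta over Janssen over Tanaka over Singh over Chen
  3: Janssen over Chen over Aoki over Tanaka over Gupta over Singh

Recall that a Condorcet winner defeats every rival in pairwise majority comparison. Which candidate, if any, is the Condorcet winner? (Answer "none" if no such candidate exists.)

none

Check each pair by majority over 21 ballots:
Aoki vs Chen: 11 to 10, Aoki.
Aoki vs Tanaka: Aoki is ranked higher on 4+3+3 = 10 ballots, Tanaka on 11. Tanaka wins 11–10.
Aoki vs Janssen: 4+3 = 7 for Aoki, 14 for Janssen — Janssen by 14–7.
Aoki vs Gupta: Aoki is ranked higher on 7+3+3 = 13 ballots, Gupta on 8. Aoki wins 13–8.
Aoki vs Singh: Aoki is ranked higher on 3+3 = 6 ballots, Singh on 15. Singh wins 15–6.
Chen vs Tanaka: 7+4+3 = 14 for Chen, 7 for Tanaka — Chen by 14–7.
Chen vs Janssen: Chen preferred on 7+4 = 11 ballots; Chen wins 11–10.
Chen vs Gupta: Chen is ranked higher on 7+3 = 10 ballots, Gupta on 11. Gupta wins 11–10.
Chen vs Singh: 7+3 = 10 for Chen, 11 for Singh — Singh by 11–10.
Tanaka vs Janssen: 4 to 17, Janssen.
Tanaka vs Gupta: 7+3 = 10 for Tanaka, 11 for Gupta — Gupta by 11–10.
Tanaka vs Singh: Tanaka preferred on 7+4+3+3 = 17 ballots; Tanaka wins 17–4.
Janssen vs Gupta: Janssen is ranked higher on 7+3 = 10 ballots, Gupta on 11. Gupta wins 11–10.
Janssen vs Singh: 13 to 8, Janssen.
Gupta vs Singh: Gupta preferred on 4+3+3 = 10 ballots; Singh wins 11–10.
Each candidate drops at least one matchup (Aoki loses to Tanaka; Chen loses to Aoki; Tanaka loses to Chen; Janssen loses to Chen; Gupta loses to Aoki; Singh loses to Tanaka); the cycle Aoki beats Chen beats Tanaka beats Aoki rules out a Condorcet winner.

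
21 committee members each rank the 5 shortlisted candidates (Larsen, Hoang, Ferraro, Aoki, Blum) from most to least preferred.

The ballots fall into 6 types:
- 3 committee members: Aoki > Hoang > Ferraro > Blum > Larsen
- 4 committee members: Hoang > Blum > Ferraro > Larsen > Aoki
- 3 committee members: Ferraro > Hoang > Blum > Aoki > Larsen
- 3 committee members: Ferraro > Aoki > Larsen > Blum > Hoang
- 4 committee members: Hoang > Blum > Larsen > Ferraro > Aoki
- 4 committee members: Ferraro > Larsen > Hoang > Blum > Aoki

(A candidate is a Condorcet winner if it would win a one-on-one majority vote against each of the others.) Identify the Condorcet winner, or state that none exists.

Hoang

Head-to-head results (21 committee members):
Larsen vs Hoang: Larsen preferred on 3+4 = 7 ballots; Hoang wins 14–7.
Larsen vs Ferraro: 4 for Larsen, 17 for Ferraro — Ferraro by 17–4.
Larsen vs Aoki: Larsen preferred on 4+4+4 = 12 ballots; Larsen wins 12–9.
Larsen vs Blum: 3+4 = 7 for Larsen, 14 for Blum — Blum by 14–7.
Hoang vs Ferraro: 11 to 10, Hoang.
Hoang vs Aoki: Hoang preferred on 4+3+4+4 = 15 ballots; Hoang wins 15–6.
Hoang vs Blum: 3+4+3+4+4 = 18 for Hoang, 3 for Blum — Hoang by 18–3.
Ferraro vs Aoki: 18 to 3, Ferraro.
Ferraro vs Blum: Ferraro is ranked higher on 3+3+3+4 = 13 ballots, Blum on 8. Ferraro wins 13–8.
Aoki vs Blum: 3+3 = 6 for Aoki, 15 for Blum — Blum by 15–6.
Hoang wins every pairwise contest, so Hoang is the Condorcet winner.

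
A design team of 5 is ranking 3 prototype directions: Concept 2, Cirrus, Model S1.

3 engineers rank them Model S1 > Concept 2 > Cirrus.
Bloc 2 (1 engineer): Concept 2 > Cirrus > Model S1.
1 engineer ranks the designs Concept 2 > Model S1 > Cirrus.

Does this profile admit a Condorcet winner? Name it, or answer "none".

Check each pair by majority over 5 ballots:
Concept 2 vs Cirrus: Concept 2 preferred on 3+1+1 = 5 ballots; Concept 2 wins 5–0.
Concept 2 vs Model S1: 1+1 = 2 for Concept 2, 3 for Model S1 — Model S1 by 3–2.
Cirrus vs Model S1: Cirrus preferred on 1 ballot; Model S1 wins 4–1.
Model S1 wins every pairwise contest, so Model S1 is the Condorcet winner.

Model S1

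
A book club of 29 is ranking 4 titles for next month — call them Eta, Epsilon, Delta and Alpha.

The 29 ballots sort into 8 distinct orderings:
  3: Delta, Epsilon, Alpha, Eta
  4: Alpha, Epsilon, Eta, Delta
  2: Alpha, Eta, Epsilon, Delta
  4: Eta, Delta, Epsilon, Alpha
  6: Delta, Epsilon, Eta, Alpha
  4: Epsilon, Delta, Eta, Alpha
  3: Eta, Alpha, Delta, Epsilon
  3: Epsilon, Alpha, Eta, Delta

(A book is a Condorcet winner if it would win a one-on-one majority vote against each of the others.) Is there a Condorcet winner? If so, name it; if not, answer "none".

none

Pairwise majorities:
Eta vs Epsilon: 2+4+3 = 9 for Eta, 20 for Epsilon — Epsilon by 20–9.
Eta vs Delta: Eta preferred on 4+2+4+3+3 = 16 ballots; Eta wins 16–13.
Eta vs Alpha: 17 to 12, Eta.
Epsilon vs Delta: 13 to 16, Delta.
Epsilon vs Alpha: Epsilon preferred on 3+4+6+4+3 = 20 ballots; Epsilon wins 20–9.
Delta vs Alpha: Delta is ranked higher on 3+4+6+4 = 17 ballots, Alpha on 12. Delta wins 17–12.
Every book loses at least once (Eta loses to Epsilon; Epsilon loses to Delta; Delta loses to Eta; Alpha loses to Eta). The majority relation contains the cycle Eta > Delta > Epsilon > Eta, so there is no Condorcet winner.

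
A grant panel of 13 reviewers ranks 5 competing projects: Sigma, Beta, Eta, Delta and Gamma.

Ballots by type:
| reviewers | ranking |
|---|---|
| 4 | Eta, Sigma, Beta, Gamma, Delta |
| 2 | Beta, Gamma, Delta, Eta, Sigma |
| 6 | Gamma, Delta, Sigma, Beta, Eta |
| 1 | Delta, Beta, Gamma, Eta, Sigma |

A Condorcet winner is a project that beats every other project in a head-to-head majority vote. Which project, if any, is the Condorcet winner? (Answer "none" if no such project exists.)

none

Pairwise majorities:
Sigma vs Beta: 10 to 3, Sigma.
Sigma vs Eta: Sigma is ranked higher on 6 ballots, Eta on 7. Eta wins 7–6.
Sigma vs Delta: 4 for Sigma, 9 for Delta — Delta by 9–4.
Sigma vs Gamma: Sigma is ranked higher on 4 ballots, Gamma on 9. Gamma wins 9–4.
Beta vs Eta: Beta is ranked higher on 2+6+1 = 9 ballots, Eta on 4. Beta wins 9–4.
Beta vs Delta: 6 to 7, Delta.
Beta vs Gamma: 4+2+1 = 7 for Beta, 6 for Gamma — Beta by 7–6.
Eta vs Delta: 4 to 9, Delta.
Eta vs Gamma: Eta is ranked higher on 4 ballots, Gamma on 9. Gamma wins 9–4.
Delta vs Gamma: Delta is ranked higher on 1 ballot, Gamma on 12. Gamma wins 12–1.
Every project loses at least once (Sigma loses to Eta; Beta loses to Sigma; Eta loses to Beta; Delta loses to Gamma; Gamma loses to Beta). The majority relation contains the cycle Sigma → Beta → Eta → Sigma, so there is no Condorcet winner.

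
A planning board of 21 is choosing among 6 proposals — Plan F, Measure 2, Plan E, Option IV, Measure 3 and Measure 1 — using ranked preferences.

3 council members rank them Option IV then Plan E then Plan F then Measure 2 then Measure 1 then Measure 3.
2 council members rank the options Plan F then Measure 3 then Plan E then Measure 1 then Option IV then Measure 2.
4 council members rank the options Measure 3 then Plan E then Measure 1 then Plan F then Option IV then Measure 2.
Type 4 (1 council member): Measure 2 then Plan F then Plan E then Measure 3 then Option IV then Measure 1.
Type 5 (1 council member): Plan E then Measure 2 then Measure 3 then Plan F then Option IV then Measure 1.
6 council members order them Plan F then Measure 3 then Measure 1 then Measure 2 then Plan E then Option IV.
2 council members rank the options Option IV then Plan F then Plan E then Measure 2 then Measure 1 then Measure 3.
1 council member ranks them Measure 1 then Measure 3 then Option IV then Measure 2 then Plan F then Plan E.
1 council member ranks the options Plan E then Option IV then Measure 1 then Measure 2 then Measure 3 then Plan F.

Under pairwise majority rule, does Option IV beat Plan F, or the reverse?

Plan F

Ballots ranking Option IV above Plan F: 3 + 2 + 1 + 1 = 7.
Ballots ranking Plan F above Option IV: 21 − 7 = 14.
Plan F wins the head-to-head 14–7.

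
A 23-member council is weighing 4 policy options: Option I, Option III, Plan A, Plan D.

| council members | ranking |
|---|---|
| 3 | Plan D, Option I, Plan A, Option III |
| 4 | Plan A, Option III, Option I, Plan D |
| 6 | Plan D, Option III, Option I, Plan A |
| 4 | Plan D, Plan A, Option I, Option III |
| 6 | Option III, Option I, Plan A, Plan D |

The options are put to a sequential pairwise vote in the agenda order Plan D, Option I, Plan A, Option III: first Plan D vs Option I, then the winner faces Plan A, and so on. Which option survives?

Plan D

Round 1: Plan D vs Option I — 13–10, Plan D advances.
Round 2: Plan D vs Plan A — 13–10, Plan D advances.
Round 3: Plan D vs Option III — 13–10, Plan D advances.
Plan D survives the agenda.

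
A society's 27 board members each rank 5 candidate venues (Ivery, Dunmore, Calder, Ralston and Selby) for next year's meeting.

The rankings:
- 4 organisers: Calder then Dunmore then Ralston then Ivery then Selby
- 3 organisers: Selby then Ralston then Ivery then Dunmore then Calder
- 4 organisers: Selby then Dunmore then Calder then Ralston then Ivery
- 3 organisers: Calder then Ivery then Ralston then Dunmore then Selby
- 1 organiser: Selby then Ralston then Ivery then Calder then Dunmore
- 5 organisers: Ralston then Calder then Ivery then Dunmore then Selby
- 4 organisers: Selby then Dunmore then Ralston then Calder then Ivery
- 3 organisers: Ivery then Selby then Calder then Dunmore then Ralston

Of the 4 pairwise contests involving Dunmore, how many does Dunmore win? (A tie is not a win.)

1

Dunmore against each rival (27 organisers):
Dunmore vs Ivery: Dunmore is ranked higher on 4+4+4 = 12 ballots, Ivery on 15. Ivery wins 15–12.
Dunmore–Calder: Calder 16–11.
Dunmore vs Ralston: Dunmore wins 15–12.
Dunmore vs Selby: Selby, 15–12.
Dunmore beats Ralston; loses to Ivery, Calder, Selby — 1 pairwise win.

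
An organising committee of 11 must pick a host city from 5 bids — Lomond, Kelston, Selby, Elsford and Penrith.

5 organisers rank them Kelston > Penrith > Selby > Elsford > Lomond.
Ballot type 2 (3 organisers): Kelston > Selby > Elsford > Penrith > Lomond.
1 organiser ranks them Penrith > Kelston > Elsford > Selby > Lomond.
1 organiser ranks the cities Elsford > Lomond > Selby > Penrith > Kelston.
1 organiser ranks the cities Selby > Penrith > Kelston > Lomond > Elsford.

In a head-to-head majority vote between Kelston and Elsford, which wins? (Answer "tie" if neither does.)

Ballots ranking Kelston above Elsford: 5 + 3 + 1 + 1 = 10.
Ballots ranking Elsford above Kelston: 11 − 10 = 1.
Kelston wins the head-to-head 10–1.

Kelston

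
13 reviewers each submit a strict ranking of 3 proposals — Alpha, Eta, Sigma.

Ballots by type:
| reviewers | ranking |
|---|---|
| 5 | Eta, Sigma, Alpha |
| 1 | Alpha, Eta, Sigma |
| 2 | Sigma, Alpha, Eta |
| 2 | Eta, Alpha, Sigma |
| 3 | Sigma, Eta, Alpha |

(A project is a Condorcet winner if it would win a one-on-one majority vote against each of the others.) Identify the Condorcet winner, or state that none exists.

Pairwise majorities:
Alpha–Eta: Eta 10–3.
Alpha vs Sigma: Sigma wins 10–3.
Eta vs Sigma: Eta, 8–5.
Eta wins every pairwise contest, so Eta is the Condorcet winner.

Eta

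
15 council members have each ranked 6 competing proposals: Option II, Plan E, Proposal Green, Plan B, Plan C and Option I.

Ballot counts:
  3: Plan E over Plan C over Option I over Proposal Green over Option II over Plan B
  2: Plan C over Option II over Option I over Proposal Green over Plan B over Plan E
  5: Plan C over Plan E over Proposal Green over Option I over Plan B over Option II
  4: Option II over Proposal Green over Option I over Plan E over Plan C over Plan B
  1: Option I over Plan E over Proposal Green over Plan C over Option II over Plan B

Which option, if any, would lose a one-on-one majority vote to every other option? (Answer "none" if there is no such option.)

Head-to-head results (15 council members):
Option II vs Plan E: Plan E, 9–6.
Option II vs Proposal Green: Proposal Green, 9–6.
Option II vs Plan B: 10 to 5, Option II.
Option II vs Plan C: 4 for Option II, 11 for Plan C — Plan C by 11–4.
Option II–Option I: Option I 9–6.
Plan E vs Proposal Green: 9 to 6, Plan E.
Plan E vs Plan B: Plan E wins 13–2.
Plan E vs Plan C: Plan E wins 8–7.
Plan E vs Option I: Plan E is ranked higher on 3+5 = 8 ballots, Option I on 7. Plan E wins 8–7.
Proposal Green–Plan B: Proposal Green 15–0.
Proposal Green vs Plan C: Proposal Green preferred on 4+1 = 5 ballots; Plan C wins 10–5.
Proposal Green vs Option I: Proposal Green, 9–6.
Plan B vs Plan C: Plan B is ranked higher on 0 ballots, Plan C on 15. Plan C wins 15–0.
Plan B vs Option I: Plan B preferred on 0 ballots; Option I wins 15–0.
Plan C vs Option I: 3+2+5 = 10 for Plan C, 5 for Option I — Plan C by 10–5.
Plan B is beaten in every head-to-head and is the Condorcet loser.

Plan B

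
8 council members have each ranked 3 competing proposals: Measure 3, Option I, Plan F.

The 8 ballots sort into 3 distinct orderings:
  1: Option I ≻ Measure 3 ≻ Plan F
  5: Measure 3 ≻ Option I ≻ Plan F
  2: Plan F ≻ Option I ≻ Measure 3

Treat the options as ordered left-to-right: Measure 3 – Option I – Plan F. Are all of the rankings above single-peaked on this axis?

Axis positions: Measure 3=1, Option I=2, Plan F=3.
Ballot type 1 (peak Option I at position 2): ranking walks positions 2-1-3, expanding outward from the peak — single-peaked.
Ballot type 2 (peak Measure 3 at position 1): ranking walks positions 1-2-3, expanding outward from the peak — single-peaked.
Ballot type 3 (peak Plan F at position 3): ranking walks positions 3-2-1, expanding outward from the peak — single-peaked.
Every ranking is single-peaked on this axis.

yes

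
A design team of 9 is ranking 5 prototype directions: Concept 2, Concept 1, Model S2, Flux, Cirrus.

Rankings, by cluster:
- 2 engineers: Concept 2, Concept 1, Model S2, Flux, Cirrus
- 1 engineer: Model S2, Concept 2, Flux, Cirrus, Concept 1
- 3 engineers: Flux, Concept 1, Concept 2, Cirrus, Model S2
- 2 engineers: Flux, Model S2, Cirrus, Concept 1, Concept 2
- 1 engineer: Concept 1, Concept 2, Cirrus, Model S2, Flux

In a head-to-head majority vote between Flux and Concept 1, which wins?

Flux

Ballots ranking Flux above Concept 1: 1 + 3 + 2 = 6.
Ballots ranking Concept 1 above Flux: 9 − 6 = 3.
Flux wins the head-to-head 6–3.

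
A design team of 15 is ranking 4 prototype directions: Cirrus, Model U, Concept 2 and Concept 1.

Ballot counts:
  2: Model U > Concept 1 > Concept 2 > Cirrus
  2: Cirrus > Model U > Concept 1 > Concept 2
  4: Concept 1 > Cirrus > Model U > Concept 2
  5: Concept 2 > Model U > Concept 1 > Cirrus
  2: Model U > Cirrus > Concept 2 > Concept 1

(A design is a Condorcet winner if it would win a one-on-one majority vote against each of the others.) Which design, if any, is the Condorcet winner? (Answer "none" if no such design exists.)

Head-to-head results (15 engineers):
Cirrus vs Model U: Cirrus is ranked higher on 2+4 = 6 ballots, Model U on 9. Model U wins 9–6.
Cirrus vs Concept 2: Cirrus preferred on 2+4+2 = 8 ballots; Cirrus wins 8–7.
Cirrus vs Concept 1: Cirrus is ranked higher on 2+2 = 4 ballots, Concept 1 on 11. Concept 1 wins 11–4.
Model U vs Concept 2: 10 to 5, Model U.
Model U vs Concept 1: Model U is ranked higher on 2+2+5+2 = 11 ballots, Concept 1 on 4. Model U wins 11–4.
Concept 2 vs Concept 1: 5+2 = 7 for Concept 2, 8 for Concept 1 — Concept 1 by 8–7.
Only Model U has no losses; Model U is the Condorcet winner.

Model U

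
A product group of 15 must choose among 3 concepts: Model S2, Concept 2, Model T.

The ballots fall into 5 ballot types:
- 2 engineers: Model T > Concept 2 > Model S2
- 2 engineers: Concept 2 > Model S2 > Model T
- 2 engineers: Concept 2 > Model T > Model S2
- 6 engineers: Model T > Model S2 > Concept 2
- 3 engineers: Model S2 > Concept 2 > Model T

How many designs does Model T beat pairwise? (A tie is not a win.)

2

Model T against each rival (15 engineers):
Model T vs Model S2: Model T wins 10–5.
Model T vs Concept 2: Model T wins 8–7.
Model T beats Model S2, Concept 2 — 2 pairwise wins.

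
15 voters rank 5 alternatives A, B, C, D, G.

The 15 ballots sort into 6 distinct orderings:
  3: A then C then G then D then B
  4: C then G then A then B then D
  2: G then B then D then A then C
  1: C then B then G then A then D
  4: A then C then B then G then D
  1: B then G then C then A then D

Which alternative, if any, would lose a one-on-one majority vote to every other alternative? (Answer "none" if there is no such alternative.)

D

Head-to-head results (15 voters):
A vs B: A wins 11–4.
A vs C: A, 9–6.
A–D: A 13–2.
A vs G: A preferred on 3+4 = 7 ballots; G wins 8–7.
B vs C: 3 to 12, C.
B vs D: B wins 12–3.
B–G: G 9–6.
C vs D: 3+4+1+4+1 = 13 for C, 2 for D — C by 13–2.
C vs G: C wins 12–3.
D vs G: D is ranked higher on 0 ballots, G on 15. G wins 15–0.
D loses to every other alternative — it is the Condorcet loser.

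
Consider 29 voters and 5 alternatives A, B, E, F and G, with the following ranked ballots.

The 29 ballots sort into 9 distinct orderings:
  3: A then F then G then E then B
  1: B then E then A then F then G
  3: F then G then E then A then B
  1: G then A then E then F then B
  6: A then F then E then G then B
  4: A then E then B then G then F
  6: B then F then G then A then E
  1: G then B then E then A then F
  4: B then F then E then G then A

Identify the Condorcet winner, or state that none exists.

Pairwise majorities:
A–B: A 17–12.
A vs E: A wins 20–9.
A vs F: A wins 16–13.
A vs G: G, 15–14.
B–E: E 17–12.
B vs F: B, 16–13.
B vs G: B wins 15–14.
E–F: F 22–7.
E vs G: E, 15–14.
F vs G: F, 23–6.
Each alternative drops at least one matchup (A loses to G; B loses to A; E loses to A; F loses to A; G loses to B); the cycle A > B > G > A rules out a Condorcet winner.

none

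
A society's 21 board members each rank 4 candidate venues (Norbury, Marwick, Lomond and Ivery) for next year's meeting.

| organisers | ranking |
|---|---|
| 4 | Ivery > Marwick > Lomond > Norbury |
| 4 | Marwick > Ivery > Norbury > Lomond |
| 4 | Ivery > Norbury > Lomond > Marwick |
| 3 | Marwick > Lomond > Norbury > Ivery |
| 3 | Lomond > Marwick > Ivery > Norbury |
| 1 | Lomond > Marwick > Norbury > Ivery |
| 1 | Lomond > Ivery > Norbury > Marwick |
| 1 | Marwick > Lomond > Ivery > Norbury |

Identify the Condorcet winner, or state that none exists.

Marwick

Check each pair by majority over 21 ballots:
Norbury–Marwick: Marwick 16–5.
Norbury vs Lomond: 4+4 = 8 for Norbury, 13 for Lomond — Lomond by 13–8.
Norbury vs Ivery: Norbury preferred on 3+1 = 4 ballots; Ivery wins 17–4.
Marwick vs Lomond: 12 to 9, Marwick.
Marwick vs Ivery: Marwick wins 12–9.
Lomond vs Ivery: Ivery, 12–9.
Marwick wins every pairwise contest, so Marwick is the Condorcet winner.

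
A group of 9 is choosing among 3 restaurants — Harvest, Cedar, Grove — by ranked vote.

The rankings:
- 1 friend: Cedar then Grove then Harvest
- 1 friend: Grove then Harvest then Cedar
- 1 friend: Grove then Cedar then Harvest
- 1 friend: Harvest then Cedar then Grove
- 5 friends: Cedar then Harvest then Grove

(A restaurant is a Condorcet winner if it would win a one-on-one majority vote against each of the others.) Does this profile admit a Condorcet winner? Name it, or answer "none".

Pairwise majorities:
Harvest vs Cedar: Cedar wins 7–2.
Harvest vs Grove: Harvest, 6–3.
Cedar–Grove: Cedar 7–2.
Cedar wins every pairwise contest, so Cedar is the Condorcet winner.

Cedar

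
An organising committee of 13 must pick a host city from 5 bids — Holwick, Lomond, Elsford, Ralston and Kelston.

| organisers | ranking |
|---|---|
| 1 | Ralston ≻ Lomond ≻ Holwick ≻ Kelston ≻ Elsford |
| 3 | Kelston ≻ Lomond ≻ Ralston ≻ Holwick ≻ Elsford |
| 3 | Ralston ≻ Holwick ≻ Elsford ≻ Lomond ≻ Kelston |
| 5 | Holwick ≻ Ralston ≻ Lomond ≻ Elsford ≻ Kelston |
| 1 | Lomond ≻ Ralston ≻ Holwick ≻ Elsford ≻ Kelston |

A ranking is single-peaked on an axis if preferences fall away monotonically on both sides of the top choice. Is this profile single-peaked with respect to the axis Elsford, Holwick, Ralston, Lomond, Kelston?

yes

Axis positions: Elsford=1, Holwick=2, Ralston=3, Lomond=4, Kelston=5.
Group 1 (peak Ralston at position 3): ranking walks positions 3-4-2-5-1, expanding outward from the peak — single-peaked.
Group 2 (peak Kelston at position 5): ranking walks positions 5-4-3-2-1, expanding outward from the peak — single-peaked.
Group 3 (peak Ralston at position 3): ranking walks positions 3-2-1-4-5, expanding outward from the peak — single-peaked.
Group 4 (peak Holwick at position 2): ranking walks positions 2-3-4-1-5, expanding outward from the peak — single-peaked.
Group 5 (peak Lomond at position 4): ranking walks positions 4-3-2-1-5, expanding outward from the peak — single-peaked.
Every ranking is single-peaked on this axis.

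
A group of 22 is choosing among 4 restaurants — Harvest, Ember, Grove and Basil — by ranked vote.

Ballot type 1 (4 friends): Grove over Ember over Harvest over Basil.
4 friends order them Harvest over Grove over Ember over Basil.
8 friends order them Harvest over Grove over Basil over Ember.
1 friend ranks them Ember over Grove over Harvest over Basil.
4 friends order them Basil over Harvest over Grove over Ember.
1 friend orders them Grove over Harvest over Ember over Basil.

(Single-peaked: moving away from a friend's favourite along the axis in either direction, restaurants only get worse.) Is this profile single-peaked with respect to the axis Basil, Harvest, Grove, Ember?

yes

Axis positions: Basil=1, Harvest=2, Grove=3, Ember=4.
Ballot type 1 (peak Grove at position 3): ranking walks positions 3-4-2-1, expanding outward from the peak — single-peaked.
Ballot type 2 (peak Harvest at position 2): ranking walks positions 2-3-4-1, expanding outward from the peak — single-peaked.
Ballot type 3 (peak Harvest at position 2): ranking walks positions 2-3-1-4, expanding outward from the peak — single-peaked.
Ballot type 4 (peak Ember at position 4): ranking walks positions 4-3-2-1, expanding outward from the peak — single-peaked.
Ballot type 5 (peak Basil at position 1): ranking walks positions 1-2-3-4, expanding outward from the peak — single-peaked.
Ballot type 6 (peak Grove at position 3): ranking walks positions 3-2-4-1, expanding outward from the peak — single-peaked.
Every ranking is single-peaked on this axis.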